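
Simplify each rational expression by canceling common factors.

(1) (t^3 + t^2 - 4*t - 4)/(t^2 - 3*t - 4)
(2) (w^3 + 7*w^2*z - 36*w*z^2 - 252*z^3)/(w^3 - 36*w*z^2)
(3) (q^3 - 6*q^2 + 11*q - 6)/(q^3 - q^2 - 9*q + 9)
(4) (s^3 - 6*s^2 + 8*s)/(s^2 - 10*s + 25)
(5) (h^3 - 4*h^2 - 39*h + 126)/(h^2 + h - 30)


(1) = (t^2 - 4)/(t - 4)
(2) = (w + 7*z)/w
(3) = (q - 2)/(q + 3)
(4) = (s^3 - 6*s^2 + 8*s)/(s^2 - 10*s + 25)
(5) = (h^2 - 10*h + 21)/(h - 5)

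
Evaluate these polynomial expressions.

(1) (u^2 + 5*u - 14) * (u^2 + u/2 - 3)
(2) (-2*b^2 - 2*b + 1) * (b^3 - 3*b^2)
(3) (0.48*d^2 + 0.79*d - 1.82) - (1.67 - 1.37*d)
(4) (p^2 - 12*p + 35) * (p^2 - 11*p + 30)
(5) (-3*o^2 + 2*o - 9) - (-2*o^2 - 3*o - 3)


(1) = u^4 + 11*u^3/2 - 29*u^2/2 - 22*u + 42
(2) = -2*b^5 + 4*b^4 + 7*b^3 - 3*b^2
(3) = 0.48*d^2 + 2.16*d - 3.49
(4) = p^4 - 23*p^3 + 197*p^2 - 745*p + 1050
(5) = -o^2 + 5*o - 6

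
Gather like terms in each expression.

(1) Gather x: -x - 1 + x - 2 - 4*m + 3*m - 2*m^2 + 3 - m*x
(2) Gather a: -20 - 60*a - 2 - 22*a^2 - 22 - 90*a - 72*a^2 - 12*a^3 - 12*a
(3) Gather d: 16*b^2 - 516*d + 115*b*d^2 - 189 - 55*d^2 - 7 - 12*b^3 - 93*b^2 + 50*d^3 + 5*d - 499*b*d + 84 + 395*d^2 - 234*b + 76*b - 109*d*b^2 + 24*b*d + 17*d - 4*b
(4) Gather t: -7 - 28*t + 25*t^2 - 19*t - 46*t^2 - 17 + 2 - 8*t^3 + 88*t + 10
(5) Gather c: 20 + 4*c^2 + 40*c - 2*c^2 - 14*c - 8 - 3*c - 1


(1) = -2*m^2 - m*x - m
(2) = -12*a^3 - 94*a^2 - 162*a - 44
(3) = -12*b^3 - 77*b^2 - 162*b + 50*d^3 + d^2*(115*b + 340) + d*(-109*b^2 - 475*b - 494) - 112
(4) = -8*t^3 - 21*t^2 + 41*t - 12
(5) = 2*c^2 + 23*c + 11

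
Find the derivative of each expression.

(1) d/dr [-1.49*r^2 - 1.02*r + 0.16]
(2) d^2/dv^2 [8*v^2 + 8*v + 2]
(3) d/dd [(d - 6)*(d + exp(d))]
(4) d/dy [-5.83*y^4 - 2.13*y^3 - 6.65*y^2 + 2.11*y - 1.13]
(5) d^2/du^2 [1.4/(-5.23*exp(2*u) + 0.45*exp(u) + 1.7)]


(1) = -2.98*r - 1.02
(2) = 16
(3) = d + (d - 6)*(exp(d) + 1) + exp(d)
(4) = -23.32*y^3 - 6.39*y^2 - 13.3*y + 2.11
(5) = (1.4*(10.46*exp(u) - 0.45)*(20.92*exp(u) - 0.9)*exp(u) + (29.288*exp(u) - 0.63)*(-5.23*exp(2*u) + 0.45*exp(u) + 1.7))*exp(u)/(-5.23*exp(2*u) + 0.45*exp(u) + 1.7)^3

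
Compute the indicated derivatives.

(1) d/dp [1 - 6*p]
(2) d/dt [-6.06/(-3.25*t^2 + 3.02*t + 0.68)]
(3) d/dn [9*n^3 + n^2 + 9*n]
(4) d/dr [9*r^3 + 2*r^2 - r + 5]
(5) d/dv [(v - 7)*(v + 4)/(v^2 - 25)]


(1) = -6
(2) = (18.3012 - 39.39*t)/(-3.25*t^2 + 3.02*t + 0.68)^2
(3) = 27*n^2 + 2*n + 9
(4) = 27*r^2 + 4*r - 1
(5) = 3*(v^2 + 2*v + 25)/(v^4 - 50*v^2 + 625)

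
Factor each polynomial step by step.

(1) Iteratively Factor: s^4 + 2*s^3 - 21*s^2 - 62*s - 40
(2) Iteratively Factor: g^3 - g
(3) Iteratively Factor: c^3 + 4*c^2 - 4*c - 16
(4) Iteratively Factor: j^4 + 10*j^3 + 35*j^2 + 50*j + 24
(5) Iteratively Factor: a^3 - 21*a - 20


(1) = (s - 5)*(s^3 + 7*s^2 + 14*s + 8) = (s - 5)*(s + 2)*(s^2 + 5*s + 4) = (s - 5)*(s + 1)*(s + 2)*(s + 4)
(2) = (g)*(g^2 - 1) = g*(g + 1)*(g - 1)
(3) = (c + 4)*(c^2 - 4) = (c - 2)*(c + 4)*(c + 2)
(4) = (j + 4)*(j^3 + 6*j^2 + 11*j + 6) = (j + 2)*(j + 4)*(j^2 + 4*j + 3) = (j + 2)*(j + 3)*(j + 4)*(j + 1)
(5) = (a + 1)*(a^2 - a - 20) = (a - 5)*(a + 1)*(a + 4)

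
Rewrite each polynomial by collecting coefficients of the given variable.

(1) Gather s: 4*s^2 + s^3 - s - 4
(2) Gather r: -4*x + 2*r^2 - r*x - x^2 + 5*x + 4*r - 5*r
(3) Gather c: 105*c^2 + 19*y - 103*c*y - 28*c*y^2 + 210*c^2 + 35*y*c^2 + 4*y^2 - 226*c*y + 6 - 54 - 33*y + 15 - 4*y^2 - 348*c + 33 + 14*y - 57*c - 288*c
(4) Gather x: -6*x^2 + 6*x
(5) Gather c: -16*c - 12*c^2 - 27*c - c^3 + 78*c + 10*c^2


(1) = s^3 + 4*s^2 - s - 4
(2) = 2*r^2 + r*(-x - 1) - x^2 + x
(3) = c^2*(35*y + 315) + c*(-28*y^2 - 329*y - 693)
(4) = -6*x^2 + 6*x
(5) = -c^3 - 2*c^2 + 35*c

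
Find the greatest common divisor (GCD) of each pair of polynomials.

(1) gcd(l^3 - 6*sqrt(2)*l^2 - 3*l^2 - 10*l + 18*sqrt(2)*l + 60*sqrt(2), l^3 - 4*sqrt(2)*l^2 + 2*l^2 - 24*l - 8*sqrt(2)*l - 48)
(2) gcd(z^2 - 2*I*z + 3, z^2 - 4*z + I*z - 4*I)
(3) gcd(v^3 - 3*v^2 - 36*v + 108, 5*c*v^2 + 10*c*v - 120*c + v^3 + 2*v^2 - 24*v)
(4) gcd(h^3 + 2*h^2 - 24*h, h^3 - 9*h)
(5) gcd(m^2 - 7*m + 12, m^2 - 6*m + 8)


(1) = l^2 + l*(2 - 6*sqrt(2)) - 12*sqrt(2)
(2) = z + I
(3) = v + 6
(4) = h
(5) = m - 4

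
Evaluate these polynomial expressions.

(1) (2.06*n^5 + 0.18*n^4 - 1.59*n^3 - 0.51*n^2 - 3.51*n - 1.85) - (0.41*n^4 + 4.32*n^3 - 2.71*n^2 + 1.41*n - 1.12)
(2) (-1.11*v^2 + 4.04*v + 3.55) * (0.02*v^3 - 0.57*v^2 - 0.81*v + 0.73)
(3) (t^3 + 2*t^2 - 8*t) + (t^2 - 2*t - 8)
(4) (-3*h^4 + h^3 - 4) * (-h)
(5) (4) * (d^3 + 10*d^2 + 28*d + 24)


(1) = 2.06*n^5 - 0.23*n^4 - 5.91*n^3 + 2.2*n^2 - 4.92*n - 0.73
(2) = -0.0222*v^5 + 0.7135*v^4 - 1.3327*v^3 - 6.1062*v^2 + 0.0737*v + 2.5915
(3) = t^3 + 3*t^2 - 10*t - 8
(4) = 3*h^5 - h^4 + 4*h
(5) = 4*d^3 + 40*d^2 + 112*d + 96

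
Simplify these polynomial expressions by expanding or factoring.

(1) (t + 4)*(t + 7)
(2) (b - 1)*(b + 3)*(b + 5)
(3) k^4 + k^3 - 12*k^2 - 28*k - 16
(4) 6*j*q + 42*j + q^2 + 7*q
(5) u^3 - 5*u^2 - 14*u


(1) = t^2 + 11*t + 28
(2) = b^3 + 7*b^2 + 7*b - 15
(3) = (k - 4)*(k + 1)*(k + 2)^2
(4) = (6*j + q)*(q + 7)
(5) = u*(u - 7)*(u + 2)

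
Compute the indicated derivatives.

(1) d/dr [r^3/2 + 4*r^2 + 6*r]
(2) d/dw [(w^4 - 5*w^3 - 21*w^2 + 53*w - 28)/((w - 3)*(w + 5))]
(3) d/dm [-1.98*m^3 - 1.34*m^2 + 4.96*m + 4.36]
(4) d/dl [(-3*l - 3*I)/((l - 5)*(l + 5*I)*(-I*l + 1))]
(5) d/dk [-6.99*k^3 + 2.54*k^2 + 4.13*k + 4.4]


(1) = 3*r^2/2 + 8*r + 6
(2) = (2*w^5 + w^4 - 80*w^3 + 130*w^2 + 686*w - 739)/(w^4 + 4*w^3 - 26*w^2 - 60*w + 225)
(3) = -5.94*m^2 - 2.68*m + 4.96
(4) = 3*(2*I*l - 5 - 5*I)/(l^4 + 10*l^3*(-1 + I) - 100*I*l^2 + 250*l*(1 + I) - 625)
(5) = -20.97*k^2 + 5.08*k + 4.13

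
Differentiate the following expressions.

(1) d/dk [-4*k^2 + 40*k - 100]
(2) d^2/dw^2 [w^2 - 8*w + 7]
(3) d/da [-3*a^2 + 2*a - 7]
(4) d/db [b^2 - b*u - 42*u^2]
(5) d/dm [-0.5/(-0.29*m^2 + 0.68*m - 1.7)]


(1) = 40 - 8*k
(2) = 2
(3) = 2 - 6*a
(4) = 2*b - u
(5) = (0.34 - 0.29*m)/(0.29*m^2 - 0.68*m + 1.7)^2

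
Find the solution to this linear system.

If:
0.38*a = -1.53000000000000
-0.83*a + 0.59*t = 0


Then:
a = -4.03
t = -5.66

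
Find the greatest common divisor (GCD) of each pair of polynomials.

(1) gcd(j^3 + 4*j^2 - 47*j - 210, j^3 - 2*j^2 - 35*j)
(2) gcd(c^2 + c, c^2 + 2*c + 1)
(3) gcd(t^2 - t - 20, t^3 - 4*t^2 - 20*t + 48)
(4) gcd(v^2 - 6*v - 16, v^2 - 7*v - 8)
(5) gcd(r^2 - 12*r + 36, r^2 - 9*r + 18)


(1) = j^2 - 2*j - 35
(2) = c + 1
(3) = t + 4
(4) = gcd((v - 8)*(v + 2), (v - 8)*(v + 1)) = v - 8
(5) = gcd((r - 6)^2, (r - 6)*(r - 3)) = r - 6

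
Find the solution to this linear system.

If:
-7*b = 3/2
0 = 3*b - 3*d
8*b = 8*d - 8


Then:
No Solution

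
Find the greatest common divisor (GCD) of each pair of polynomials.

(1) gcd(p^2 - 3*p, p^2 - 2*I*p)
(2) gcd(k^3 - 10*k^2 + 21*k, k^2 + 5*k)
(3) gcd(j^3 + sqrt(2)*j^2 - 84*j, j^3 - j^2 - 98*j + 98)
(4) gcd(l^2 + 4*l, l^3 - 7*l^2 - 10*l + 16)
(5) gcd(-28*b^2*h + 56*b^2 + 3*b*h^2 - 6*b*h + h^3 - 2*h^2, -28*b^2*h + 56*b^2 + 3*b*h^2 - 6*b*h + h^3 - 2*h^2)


(1) = p
(2) = k
(3) = gcd(j*(j - 6*sqrt(2))*(j + 7*sqrt(2)), (j - 1)*(j - 7*sqrt(2))*(j + 7*sqrt(2))) = j + 7*sqrt(2)
(4) = gcd(l*(l + 4), (l - 8)*(l - 1)*(l + 2)) = 1
(5) = 28*b^2*h - 56*b^2 - 3*b*h^2 + 6*b*h - h^3 + 2*h^2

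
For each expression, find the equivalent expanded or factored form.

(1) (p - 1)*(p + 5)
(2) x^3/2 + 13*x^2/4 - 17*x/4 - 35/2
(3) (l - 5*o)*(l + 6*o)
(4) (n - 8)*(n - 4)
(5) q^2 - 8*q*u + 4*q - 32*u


(1) = p^2 + 4*p - 5
(2) = (x/2 + 1)*(x - 5/2)*(x + 7)
(3) = l^2 + l*o - 30*o^2
(4) = n^2 - 12*n + 32
(5) = (q + 4)*(q - 8*u)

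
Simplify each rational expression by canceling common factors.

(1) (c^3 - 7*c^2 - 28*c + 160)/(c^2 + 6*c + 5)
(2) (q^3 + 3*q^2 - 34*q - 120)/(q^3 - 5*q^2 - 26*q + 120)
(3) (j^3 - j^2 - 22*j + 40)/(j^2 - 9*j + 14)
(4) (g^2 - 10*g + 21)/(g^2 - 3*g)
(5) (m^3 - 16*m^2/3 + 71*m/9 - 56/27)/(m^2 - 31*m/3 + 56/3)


(1) = (c^2 - 12*c + 32)/(c + 1)
(2) = (q + 4)/(q - 4)
(3) = (j^2 + j - 20)/(j - 7)
(4) = (g - 7)/g
(5) = (9*m^2 - 27*m + 8)/(9*m - 72)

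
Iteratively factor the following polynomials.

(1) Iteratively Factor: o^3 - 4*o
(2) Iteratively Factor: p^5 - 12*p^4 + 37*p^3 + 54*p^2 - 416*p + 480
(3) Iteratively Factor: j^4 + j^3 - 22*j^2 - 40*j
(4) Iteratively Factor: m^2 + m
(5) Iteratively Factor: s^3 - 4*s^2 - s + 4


(1) = (o + 2)*(o^2 - 2*o) = o*(o + 2)*(o - 2)
(2) = (p + 3)*(p^4 - 15*p^3 + 82*p^2 - 192*p + 160) = (p - 4)*(p + 3)*(p^3 - 11*p^2 + 38*p - 40) = (p - 4)*(p - 2)*(p + 3)*(p^2 - 9*p + 20) = (p - 5)*(p - 4)*(p - 2)*(p + 3)*(p - 4)
(3) = (j + 4)*(j^3 - 3*j^2 - 10*j) = (j + 2)*(j + 4)*(j^2 - 5*j) = (j - 5)*(j + 2)*(j + 4)*(j)
(4) = (m)*(m + 1)
(5) = (s - 1)*(s^2 - 3*s - 4) = (s - 1)*(s + 1)*(s - 4)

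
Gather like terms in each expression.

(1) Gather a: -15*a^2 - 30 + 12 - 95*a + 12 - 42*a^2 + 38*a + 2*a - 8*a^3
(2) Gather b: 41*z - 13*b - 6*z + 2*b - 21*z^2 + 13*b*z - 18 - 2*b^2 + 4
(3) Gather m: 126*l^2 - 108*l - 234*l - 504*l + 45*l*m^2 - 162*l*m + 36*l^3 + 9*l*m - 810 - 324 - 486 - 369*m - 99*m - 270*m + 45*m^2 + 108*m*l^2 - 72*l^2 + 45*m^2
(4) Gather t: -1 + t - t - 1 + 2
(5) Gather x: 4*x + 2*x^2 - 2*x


(1) = -8*a^3 - 57*a^2 - 55*a - 6
(2) = -2*b^2 + b*(13*z - 11) - 21*z^2 + 35*z - 14
(3) = 36*l^3 + 54*l^2 - 846*l + m^2*(45*l + 90) + m*(108*l^2 - 153*l - 738) - 1620
(4) = 0
(5) = 2*x^2 + 2*x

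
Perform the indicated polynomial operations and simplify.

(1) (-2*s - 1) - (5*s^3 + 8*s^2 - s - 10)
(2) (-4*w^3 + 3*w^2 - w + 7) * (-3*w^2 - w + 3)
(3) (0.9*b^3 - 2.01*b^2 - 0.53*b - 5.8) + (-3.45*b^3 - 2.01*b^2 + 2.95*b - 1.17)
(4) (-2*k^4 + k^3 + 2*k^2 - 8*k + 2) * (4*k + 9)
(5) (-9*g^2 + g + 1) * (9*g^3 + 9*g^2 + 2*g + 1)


(1) = -5*s^3 - 8*s^2 - s + 9
(2) = 12*w^5 - 5*w^4 - 12*w^3 - 11*w^2 - 10*w + 21
(3) = -2.55*b^3 - 4.02*b^2 + 2.42*b - 6.97
(4) = -8*k^5 - 14*k^4 + 17*k^3 - 14*k^2 - 64*k + 18
(5) = -81*g^5 - 72*g^4 + 2*g^2 + 3*g + 1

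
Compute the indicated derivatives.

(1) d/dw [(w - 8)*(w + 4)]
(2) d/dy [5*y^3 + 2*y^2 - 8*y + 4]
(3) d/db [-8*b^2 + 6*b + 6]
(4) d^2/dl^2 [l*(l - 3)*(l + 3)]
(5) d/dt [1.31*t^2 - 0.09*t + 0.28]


(1) = 2*w - 4
(2) = 15*y^2 + 4*y - 8
(3) = 6 - 16*b
(4) = 6*l
(5) = 2.62*t - 0.09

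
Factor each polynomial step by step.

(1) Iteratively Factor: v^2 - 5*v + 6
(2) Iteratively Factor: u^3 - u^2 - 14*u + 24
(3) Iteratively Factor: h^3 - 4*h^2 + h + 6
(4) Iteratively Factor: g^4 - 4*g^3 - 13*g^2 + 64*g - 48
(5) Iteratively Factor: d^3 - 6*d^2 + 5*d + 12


(1) = (v - 3)*(v - 2)
(2) = (u - 3)*(u^2 + 2*u - 8) = (u - 3)*(u - 2)*(u + 4)
(3) = (h - 3)*(h^2 - h - 2) = (h - 3)*(h - 2)*(h + 1)
(4) = (g - 1)*(g^3 - 3*g^2 - 16*g + 48) = (g - 1)*(g + 4)*(g^2 - 7*g + 12) = (g - 3)*(g - 1)*(g + 4)*(g - 4)
(5) = (d - 4)*(d^2 - 2*d - 3) = (d - 4)*(d + 1)*(d - 3)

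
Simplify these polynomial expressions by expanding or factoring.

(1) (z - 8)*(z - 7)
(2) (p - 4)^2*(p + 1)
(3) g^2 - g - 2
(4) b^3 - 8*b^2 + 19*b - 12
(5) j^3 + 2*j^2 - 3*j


(1) = z^2 - 15*z + 56
(2) = p^3 - 7*p^2 + 8*p + 16
(3) = (g - 2)*(g + 1)
(4) = (b - 4)*(b - 3)*(b - 1)
(5) = j*(j - 1)*(j + 3)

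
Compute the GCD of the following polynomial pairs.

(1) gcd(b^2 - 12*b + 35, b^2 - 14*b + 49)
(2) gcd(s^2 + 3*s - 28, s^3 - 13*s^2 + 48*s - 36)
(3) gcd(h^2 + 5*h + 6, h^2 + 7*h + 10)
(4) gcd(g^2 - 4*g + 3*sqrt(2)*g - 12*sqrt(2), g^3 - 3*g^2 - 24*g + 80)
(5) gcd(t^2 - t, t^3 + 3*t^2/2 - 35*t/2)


(1) = b - 7
(2) = gcd((s - 4)*(s + 7), (s - 6)^2*(s - 1)) = 1
(3) = h + 2
(4) = gcd((g - 4)*(g + 3*sqrt(2)), (g - 4)^2*(g + 5)) = g - 4
(5) = gcd(t*(t - 1), t*(t - 7/2)*(t + 5)) = t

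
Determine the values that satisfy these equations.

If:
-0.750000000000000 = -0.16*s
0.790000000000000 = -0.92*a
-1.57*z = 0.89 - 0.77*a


Then:
a = -0.86
s = 4.69
z = -0.99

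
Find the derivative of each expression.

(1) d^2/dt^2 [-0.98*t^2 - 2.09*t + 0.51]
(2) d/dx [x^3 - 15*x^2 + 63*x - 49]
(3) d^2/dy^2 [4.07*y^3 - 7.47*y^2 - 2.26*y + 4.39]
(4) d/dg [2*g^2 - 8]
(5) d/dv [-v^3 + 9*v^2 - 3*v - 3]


(1) = -1.96000000000000
(2) = 3*x^2 - 30*x + 63
(3) = 24.42*y - 14.94
(4) = 4*g
(5) = -3*v^2 + 18*v - 3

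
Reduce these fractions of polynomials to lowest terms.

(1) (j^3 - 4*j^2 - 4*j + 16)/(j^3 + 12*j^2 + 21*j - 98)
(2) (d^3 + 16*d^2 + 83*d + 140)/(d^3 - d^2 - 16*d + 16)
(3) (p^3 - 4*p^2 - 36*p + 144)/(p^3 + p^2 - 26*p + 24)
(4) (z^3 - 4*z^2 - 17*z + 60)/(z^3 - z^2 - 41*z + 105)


(1) = (j^2 - 2*j - 8)/(j^2 + 14*j + 49)
(2) = (d^2 + 12*d + 35)/(d^2 - 5*d + 4)
(3) = (p - 6)/(p - 1)
(4) = (z + 4)/(z + 7)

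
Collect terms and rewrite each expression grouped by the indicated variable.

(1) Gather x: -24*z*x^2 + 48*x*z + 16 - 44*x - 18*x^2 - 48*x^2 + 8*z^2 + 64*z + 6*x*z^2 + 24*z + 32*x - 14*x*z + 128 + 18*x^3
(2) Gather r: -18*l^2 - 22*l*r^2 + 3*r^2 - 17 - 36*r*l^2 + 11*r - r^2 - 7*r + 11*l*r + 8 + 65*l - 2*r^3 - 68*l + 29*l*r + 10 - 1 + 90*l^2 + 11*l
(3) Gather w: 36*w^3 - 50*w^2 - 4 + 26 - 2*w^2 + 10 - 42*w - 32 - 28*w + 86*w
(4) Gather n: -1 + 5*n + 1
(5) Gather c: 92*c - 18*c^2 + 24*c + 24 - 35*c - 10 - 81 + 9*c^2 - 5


(1) = 18*x^3 + x^2*(-24*z - 66) + x*(6*z^2 + 34*z - 12) + 8*z^2 + 88*z + 144
(2) = 72*l^2 + 8*l - 2*r^3 + r^2*(2 - 22*l) + r*(-36*l^2 + 40*l + 4)
(3) = 36*w^3 - 52*w^2 + 16*w
(4) = 5*n
(5) = -9*c^2 + 81*c - 72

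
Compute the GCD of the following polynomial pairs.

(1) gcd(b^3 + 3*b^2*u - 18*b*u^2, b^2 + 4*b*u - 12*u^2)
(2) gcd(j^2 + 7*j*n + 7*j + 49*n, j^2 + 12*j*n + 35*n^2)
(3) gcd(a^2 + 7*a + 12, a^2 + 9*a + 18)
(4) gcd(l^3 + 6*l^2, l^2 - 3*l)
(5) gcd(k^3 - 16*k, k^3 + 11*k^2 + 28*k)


(1) = gcd(b*(b - 3*u)*(b + 6*u), (b - 2*u)*(b + 6*u)) = b + 6*u
(2) = gcd((j + 7)*(j + 7*n), (j + 5*n)*(j + 7*n)) = j + 7*n
(3) = a + 3
(4) = gcd(l^2*(l + 6), l*(l - 3)) = l
(5) = k^2 + 4*k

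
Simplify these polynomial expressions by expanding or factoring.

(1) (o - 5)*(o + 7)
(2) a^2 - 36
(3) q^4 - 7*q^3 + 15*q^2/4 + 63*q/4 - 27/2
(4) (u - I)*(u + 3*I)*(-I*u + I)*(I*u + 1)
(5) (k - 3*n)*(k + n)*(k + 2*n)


(1) = o^2 + 2*o - 35
(2) = (a - 6)*(a + 6)
(3) = (q - 6)*(q - 3/2)*(q - 1)*(q + 3/2)
(4) = u^4 - u^3 + I*u^3 + 5*u^2 - I*u^2 - 5*u - 3*I*u + 3*I
(5) = k^3 - 7*k*n^2 - 6*n^3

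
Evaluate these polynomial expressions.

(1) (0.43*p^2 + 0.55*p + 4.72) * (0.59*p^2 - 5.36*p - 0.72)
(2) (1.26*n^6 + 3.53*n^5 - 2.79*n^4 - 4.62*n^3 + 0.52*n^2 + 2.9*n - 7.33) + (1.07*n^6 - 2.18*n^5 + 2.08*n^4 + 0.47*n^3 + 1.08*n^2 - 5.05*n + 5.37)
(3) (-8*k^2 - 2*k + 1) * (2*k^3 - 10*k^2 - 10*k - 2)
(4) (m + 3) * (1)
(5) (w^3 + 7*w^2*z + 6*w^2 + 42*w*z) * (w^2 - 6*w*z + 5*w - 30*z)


(1) = 0.2537*p^4 - 1.9803*p^3 - 0.4728*p^2 - 25.6952*p - 3.3984
(2) = 2.33*n^6 + 1.35*n^5 - 0.71*n^4 - 4.15*n^3 + 1.6*n^2 - 2.15*n - 1.96
(3) = -16*k^5 + 76*k^4 + 102*k^3 + 26*k^2 - 6*k - 2
(4) = m + 3
(5) = w^5 + w^4*z + 11*w^4 - 42*w^3*z^2 + 11*w^3*z + 30*w^3 - 462*w^2*z^2 + 30*w^2*z - 1260*w*z^2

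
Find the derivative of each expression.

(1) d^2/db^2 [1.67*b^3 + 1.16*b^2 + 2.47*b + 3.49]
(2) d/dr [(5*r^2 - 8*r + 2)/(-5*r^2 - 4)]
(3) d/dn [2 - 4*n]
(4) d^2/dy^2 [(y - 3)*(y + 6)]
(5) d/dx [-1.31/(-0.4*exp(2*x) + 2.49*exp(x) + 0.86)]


(1) = 10.02*b + 2.32
(2) = 4*(-10*r^2 - 5*r + 8)/(25*r^4 + 40*r^2 + 16)
(3) = -4
(4) = 2
(5) = (3.2619 - 1.048*exp(x))*exp(x)/(-0.4*exp(2*x) + 2.49*exp(x) + 0.86)^2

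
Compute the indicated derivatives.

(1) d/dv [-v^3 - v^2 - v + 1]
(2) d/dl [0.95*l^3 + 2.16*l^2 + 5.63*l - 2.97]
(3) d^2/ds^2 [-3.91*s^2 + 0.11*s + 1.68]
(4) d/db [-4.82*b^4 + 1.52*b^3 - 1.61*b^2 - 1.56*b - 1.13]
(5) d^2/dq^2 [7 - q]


(1) = -3*v^2 - 2*v - 1
(2) = 2.85*l^2 + 4.32*l + 5.63
(3) = -7.82000000000000
(4) = -19.28*b^3 + 4.56*b^2 - 3.22*b - 1.56
(5) = 0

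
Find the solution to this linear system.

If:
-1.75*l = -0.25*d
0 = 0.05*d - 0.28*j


Then:
d = 7.0*l
j = 1.25*l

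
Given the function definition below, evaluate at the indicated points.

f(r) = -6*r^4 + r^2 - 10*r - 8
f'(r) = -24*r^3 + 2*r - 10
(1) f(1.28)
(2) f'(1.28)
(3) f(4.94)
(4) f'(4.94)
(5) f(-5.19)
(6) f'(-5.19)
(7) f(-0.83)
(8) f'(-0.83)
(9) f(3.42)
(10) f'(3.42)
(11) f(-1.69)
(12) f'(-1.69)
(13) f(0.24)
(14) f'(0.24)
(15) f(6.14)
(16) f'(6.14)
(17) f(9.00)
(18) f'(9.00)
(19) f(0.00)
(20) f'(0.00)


(1) = -35.27
(2) = -57.77
(3) = -3606.21
(4) = -2893.41
(5) = -4282.48
(6) = 3334.78
(7) = -1.86
(8) = 2.06
(9) = -851.34
(10) = -963.20
(11) = -37.19
(12) = 102.46
(13) = -10.36
(14) = -9.85
(15) = -8559.26
(16) = -5553.13
(17) = -39383.00
(18) = -17488.00
(19) = -8.00
(20) = -10.00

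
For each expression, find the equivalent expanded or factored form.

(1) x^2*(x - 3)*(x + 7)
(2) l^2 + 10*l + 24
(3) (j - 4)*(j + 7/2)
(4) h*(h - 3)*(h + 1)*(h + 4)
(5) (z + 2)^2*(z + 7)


(1) = x^4 + 4*x^3 - 21*x^2
(2) = (l + 4)*(l + 6)
(3) = j^2 - j/2 - 14
(4) = h^4 + 2*h^3 - 11*h^2 - 12*h
(5) = z^3 + 11*z^2 + 32*z + 28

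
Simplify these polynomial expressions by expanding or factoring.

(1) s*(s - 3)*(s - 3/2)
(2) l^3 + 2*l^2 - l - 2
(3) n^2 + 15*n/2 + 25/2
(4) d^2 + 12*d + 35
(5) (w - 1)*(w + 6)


(1) = s^3 - 9*s^2/2 + 9*s/2
(2) = (l - 1)*(l + 1)*(l + 2)
(3) = (n + 5/2)*(n + 5)
(4) = (d + 5)*(d + 7)
(5) = w^2 + 5*w - 6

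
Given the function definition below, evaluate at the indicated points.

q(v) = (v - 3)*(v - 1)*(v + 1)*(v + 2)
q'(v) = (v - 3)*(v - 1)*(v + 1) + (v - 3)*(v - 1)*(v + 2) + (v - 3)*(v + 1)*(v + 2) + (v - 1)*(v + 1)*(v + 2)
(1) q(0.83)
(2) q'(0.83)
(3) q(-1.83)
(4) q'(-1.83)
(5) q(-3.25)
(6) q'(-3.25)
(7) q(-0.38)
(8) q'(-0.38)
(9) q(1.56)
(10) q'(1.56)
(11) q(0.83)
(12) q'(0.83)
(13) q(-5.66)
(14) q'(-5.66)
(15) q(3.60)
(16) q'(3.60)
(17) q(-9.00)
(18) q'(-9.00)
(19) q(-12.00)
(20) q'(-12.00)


(1) = 1.91
(2) = -10.40
(3) = -1.93
(4) = -7.94
(5) = 74.71
(6) = -122.50
(7) = 4.68
(8) = 5.67
(9) = -7.35
(10) = -12.96
(11) = 1.91
(12) = -10.40
(13) = 983.69
(14) = -741.15
(15) = 40.19
(16) = 98.34
(17) = 6720.00
(18) = -3032.00
(19) = 21450.00
(20) = -7175.00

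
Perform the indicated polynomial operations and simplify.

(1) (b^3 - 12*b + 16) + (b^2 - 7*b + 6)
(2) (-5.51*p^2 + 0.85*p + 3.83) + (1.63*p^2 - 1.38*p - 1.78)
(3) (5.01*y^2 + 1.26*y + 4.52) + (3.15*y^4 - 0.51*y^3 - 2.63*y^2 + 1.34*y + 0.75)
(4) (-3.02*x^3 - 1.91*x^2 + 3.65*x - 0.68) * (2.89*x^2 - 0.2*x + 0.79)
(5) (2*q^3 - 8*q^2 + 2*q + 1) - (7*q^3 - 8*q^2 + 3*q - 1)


(1) = b^3 + b^2 - 19*b + 22
(2) = -3.88*p^2 - 0.53*p + 2.05
(3) = 3.15*y^4 - 0.51*y^3 + 2.38*y^2 + 2.6*y + 5.27
(4) = -8.7278*x^5 - 4.9159*x^4 + 8.5447*x^3 - 4.2041*x^2 + 3.0195*x - 0.5372
(5) = -5*q^3 - q + 2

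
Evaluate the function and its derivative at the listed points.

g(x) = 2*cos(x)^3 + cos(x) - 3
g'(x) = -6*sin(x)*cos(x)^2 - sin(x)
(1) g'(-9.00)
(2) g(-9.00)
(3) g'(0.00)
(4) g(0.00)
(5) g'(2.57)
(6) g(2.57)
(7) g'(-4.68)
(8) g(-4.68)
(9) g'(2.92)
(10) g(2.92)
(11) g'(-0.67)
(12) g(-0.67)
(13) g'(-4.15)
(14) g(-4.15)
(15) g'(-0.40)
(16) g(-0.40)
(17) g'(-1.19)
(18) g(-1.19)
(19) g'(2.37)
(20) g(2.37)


(1) = 2.46
(2) = -5.42
(3) = 0.00
(4) = 0.00
(5) = -2.84
(6) = -5.03
(7) = -1.01
(8) = -3.03
(9) = -1.47
(10) = -5.83
(11) = 2.91
(12) = -1.25
(13) = -2.29
(14) = -3.84
(15) = 2.37
(16) = -0.52
(17) = 1.70
(18) = -2.53
(19) = -2.85
(20) = -4.45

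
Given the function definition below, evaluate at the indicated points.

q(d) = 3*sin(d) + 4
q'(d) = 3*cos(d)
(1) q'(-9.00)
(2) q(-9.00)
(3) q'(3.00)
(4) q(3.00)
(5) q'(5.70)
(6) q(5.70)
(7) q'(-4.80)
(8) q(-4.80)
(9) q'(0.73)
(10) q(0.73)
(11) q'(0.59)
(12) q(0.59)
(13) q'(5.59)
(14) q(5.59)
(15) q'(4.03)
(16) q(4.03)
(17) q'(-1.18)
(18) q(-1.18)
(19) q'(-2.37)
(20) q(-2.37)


(1) = -2.73
(2) = 2.76
(3) = -2.97
(4) = 4.42
(5) = 2.50
(6) = 2.35
(7) = 0.26
(8) = 6.99
(9) = 2.24
(10) = 6.00
(11) = 2.49
(12) = 5.67
(13) = 2.31
(14) = 2.08
(15) = -1.89
(16) = 1.67
(17) = 1.14
(18) = 1.23
(19) = -2.15
(20) = 1.91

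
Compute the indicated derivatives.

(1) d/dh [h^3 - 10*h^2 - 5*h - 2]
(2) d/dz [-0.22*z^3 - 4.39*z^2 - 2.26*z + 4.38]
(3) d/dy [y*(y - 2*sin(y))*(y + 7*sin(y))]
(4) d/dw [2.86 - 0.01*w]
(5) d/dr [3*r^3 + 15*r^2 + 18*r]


(1) = 3*h^2 - 20*h - 5
(2) = -0.66*z^2 - 8.78*z - 2.26
(3) = 5*y^2*cos(y) + 3*y^2 + 10*y*sin(y) - 14*y*sin(2*y) - 14*sin(y)^2
(4) = -0.0100000000000000
(5) = 9*r^2 + 30*r + 18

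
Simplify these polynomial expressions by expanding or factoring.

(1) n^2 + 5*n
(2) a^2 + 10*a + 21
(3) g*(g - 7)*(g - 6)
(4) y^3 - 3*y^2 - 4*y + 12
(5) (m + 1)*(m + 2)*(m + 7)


(1) = n*(n + 5)
(2) = (a + 3)*(a + 7)
(3) = g^3 - 13*g^2 + 42*g
(4) = (y - 3)*(y - 2)*(y + 2)
(5) = m^3 + 10*m^2 + 23*m + 14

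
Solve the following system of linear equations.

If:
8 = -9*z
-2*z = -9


Then:
No Solution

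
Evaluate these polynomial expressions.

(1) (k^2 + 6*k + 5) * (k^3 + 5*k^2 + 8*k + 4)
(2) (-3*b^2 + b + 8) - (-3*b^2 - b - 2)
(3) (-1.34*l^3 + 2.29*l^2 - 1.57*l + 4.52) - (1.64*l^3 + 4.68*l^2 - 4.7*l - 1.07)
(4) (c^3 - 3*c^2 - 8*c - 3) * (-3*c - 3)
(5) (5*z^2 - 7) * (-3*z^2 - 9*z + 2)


(1) = k^5 + 11*k^4 + 43*k^3 + 77*k^2 + 64*k + 20
(2) = 2*b + 10
(3) = -2.98*l^3 - 2.39*l^2 + 3.13*l + 5.59
(4) = -3*c^4 + 6*c^3 + 33*c^2 + 33*c + 9
(5) = -15*z^4 - 45*z^3 + 31*z^2 + 63*z - 14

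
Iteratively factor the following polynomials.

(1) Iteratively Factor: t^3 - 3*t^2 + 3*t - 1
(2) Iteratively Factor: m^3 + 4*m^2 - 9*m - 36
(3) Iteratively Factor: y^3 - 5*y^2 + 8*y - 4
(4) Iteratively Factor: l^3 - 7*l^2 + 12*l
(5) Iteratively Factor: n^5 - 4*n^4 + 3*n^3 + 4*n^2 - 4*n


(1) = (t - 1)*(t^2 - 2*t + 1) = (t - 1)^2*(t - 1)
(2) = (m + 4)*(m^2 - 9) = (m - 3)*(m + 4)*(m + 3)
(3) = (y - 2)*(y^2 - 3*y + 2) = (y - 2)*(y - 1)*(y - 2)
(4) = (l)*(l^2 - 7*l + 12) = l*(l - 3)*(l - 4)
(5) = (n + 1)*(n^4 - 5*n^3 + 8*n^2 - 4*n) = (n - 2)*(n + 1)*(n^3 - 3*n^2 + 2*n) = n*(n - 2)*(n + 1)*(n^2 - 3*n + 2) = n*(n - 2)*(n - 1)*(n + 1)*(n - 2)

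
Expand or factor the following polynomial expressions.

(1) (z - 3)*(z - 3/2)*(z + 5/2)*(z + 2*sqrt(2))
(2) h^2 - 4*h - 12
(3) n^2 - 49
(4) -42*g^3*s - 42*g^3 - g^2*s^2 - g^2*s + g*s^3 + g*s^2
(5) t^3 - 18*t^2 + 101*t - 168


(1) = z^4 - 2*z^3 + 2*sqrt(2)*z^3 - 27*z^2/4 - 4*sqrt(2)*z^2 - 27*sqrt(2)*z/2 + 45*z/4 + 45*sqrt(2)/2
(2) = (h - 6)*(h + 2)
(3) = (n - 7)*(n + 7)
(4) = (-7*g + s)*(6*g + s)*(g*s + g)
(5) = (t - 8)*(t - 7)*(t - 3)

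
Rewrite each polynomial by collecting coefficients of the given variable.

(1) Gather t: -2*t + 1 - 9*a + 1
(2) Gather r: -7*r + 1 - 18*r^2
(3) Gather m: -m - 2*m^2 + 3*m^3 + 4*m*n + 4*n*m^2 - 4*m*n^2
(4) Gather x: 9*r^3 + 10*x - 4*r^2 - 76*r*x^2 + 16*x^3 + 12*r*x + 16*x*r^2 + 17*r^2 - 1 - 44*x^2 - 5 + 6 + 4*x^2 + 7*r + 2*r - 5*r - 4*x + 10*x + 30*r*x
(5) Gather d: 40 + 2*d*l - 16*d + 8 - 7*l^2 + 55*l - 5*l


(1) = -9*a - 2*t + 2
(2) = -18*r^2 - 7*r + 1
(3) = 3*m^3 + m^2*(4*n - 2) + m*(-4*n^2 + 4*n - 1)
(4) = 9*r^3 + 13*r^2 + 4*r + 16*x^3 + x^2*(-76*r - 40) + x*(16*r^2 + 42*r + 16)
(5) = d*(2*l - 16) - 7*l^2 + 50*l + 48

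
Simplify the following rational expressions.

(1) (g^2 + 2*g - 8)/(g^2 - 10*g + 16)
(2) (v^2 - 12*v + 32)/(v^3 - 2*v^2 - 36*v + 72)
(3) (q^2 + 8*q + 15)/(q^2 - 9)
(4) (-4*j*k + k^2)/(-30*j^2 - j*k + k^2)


(1) = (g + 4)/(g - 8)
(2) = (v^2 - 12*v + 32)/(v^3 - 2*v^2 - 36*v + 72)
(3) = (q + 5)/(q - 3)
(4) = (4*j*k - k^2)/(30*j^2 + j*k - k^2)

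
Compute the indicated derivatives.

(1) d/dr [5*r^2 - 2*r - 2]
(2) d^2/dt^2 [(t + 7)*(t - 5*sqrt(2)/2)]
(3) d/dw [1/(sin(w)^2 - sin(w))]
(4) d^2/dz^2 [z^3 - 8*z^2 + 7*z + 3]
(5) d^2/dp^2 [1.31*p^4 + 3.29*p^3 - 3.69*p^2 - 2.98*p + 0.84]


(1) = 10*r - 2
(2) = 2
(3) = (-2/tan(w) + cos(w)/sin(w)^2)/(sin(w) - 1)^2
(4) = 6*z - 16
(5) = 15.72*p^2 + 19.74*p - 7.38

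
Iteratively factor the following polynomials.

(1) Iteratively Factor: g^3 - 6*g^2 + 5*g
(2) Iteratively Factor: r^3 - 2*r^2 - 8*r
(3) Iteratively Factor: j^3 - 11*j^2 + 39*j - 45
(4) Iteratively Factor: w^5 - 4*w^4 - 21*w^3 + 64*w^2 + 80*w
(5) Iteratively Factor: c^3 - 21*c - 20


(1) = (g - 5)*(g^2 - g) = g*(g - 5)*(g - 1)
(2) = (r)*(r^2 - 2*r - 8) = r*(r + 2)*(r - 4)
(3) = (j - 3)*(j^2 - 8*j + 15) = (j - 3)^2*(j - 5)
(4) = (w)*(w^4 - 4*w^3 - 21*w^2 + 64*w + 80) = w*(w - 4)*(w^3 - 21*w - 20) = w*(w - 5)*(w - 4)*(w^2 + 5*w + 4) = w*(w - 5)*(w - 4)*(w + 4)*(w + 1)
(5) = (c + 1)*(c^2 - c - 20) = (c + 1)*(c + 4)*(c - 5)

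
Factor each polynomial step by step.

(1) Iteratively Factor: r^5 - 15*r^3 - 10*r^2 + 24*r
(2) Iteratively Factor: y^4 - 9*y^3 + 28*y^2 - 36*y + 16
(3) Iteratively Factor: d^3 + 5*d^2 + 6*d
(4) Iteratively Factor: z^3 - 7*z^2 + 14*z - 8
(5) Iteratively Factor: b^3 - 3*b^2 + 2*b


(1) = (r - 1)*(r^4 + r^3 - 14*r^2 - 24*r) = (r - 1)*(r + 3)*(r^3 - 2*r^2 - 8*r) = (r - 4)*(r - 1)*(r + 3)*(r^2 + 2*r) = (r - 4)*(r - 1)*(r + 2)*(r + 3)*(r)
(2) = (y - 4)*(y^3 - 5*y^2 + 8*y - 4) = (y - 4)*(y - 2)*(y^2 - 3*y + 2) = (y - 4)*(y - 2)*(y - 1)*(y - 2)
(3) = (d + 2)*(d^2 + 3*d) = (d + 2)*(d + 3)*(d)
(4) = (z - 1)*(z^2 - 6*z + 8) = (z - 4)*(z - 1)*(z - 2)
(5) = (b - 2)*(b^2 - b) = (b - 2)*(b - 1)*(b)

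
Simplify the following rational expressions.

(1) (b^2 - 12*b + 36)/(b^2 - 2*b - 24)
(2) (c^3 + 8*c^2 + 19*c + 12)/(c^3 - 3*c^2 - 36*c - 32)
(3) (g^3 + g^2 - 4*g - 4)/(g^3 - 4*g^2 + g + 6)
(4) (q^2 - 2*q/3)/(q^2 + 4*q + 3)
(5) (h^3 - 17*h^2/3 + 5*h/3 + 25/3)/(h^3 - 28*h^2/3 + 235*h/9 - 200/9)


(1) = (b - 6)/(b + 4)
(2) = (c + 3)/(c - 8)
(3) = (g + 2)/(g - 3)
(4) = (3*q^2 - 2*q)/(3*q^2 + 12*q + 9)
(5) = (3*h + 3)/(3*h - 8)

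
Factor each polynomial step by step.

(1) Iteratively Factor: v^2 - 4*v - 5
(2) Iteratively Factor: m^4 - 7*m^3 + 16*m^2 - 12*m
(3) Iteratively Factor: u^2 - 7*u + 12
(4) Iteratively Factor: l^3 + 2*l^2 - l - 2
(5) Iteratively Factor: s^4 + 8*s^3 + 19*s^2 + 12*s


(1) = (v - 5)*(v + 1)
(2) = (m - 2)*(m^3 - 5*m^2 + 6*m) = (m - 3)*(m - 2)*(m^2 - 2*m) = m*(m - 3)*(m - 2)*(m - 2)
(3) = (u - 4)*(u - 3)
(4) = (l + 1)*(l^2 + l - 2) = (l - 1)*(l + 1)*(l + 2)
(5) = (s + 1)*(s^3 + 7*s^2 + 12*s) = (s + 1)*(s + 4)*(s^2 + 3*s) = (s + 1)*(s + 3)*(s + 4)*(s)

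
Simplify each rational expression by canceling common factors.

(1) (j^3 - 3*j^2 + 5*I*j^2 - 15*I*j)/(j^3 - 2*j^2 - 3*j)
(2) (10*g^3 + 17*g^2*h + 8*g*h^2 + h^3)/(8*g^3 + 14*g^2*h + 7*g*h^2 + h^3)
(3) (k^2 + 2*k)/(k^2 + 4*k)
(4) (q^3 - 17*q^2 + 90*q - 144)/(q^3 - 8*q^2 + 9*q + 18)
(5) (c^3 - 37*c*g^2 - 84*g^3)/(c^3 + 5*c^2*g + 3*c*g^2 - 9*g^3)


(1) = (j + 5*I)/(j + 1)
(2) = (5*g + h)/(4*g + h)
(3) = (k + 2)/(k + 4)
(4) = (q - 8)/(q + 1)
(5) = (c^2 - 3*c*g - 28*g^2)/(c^2 + 2*c*g - 3*g^2)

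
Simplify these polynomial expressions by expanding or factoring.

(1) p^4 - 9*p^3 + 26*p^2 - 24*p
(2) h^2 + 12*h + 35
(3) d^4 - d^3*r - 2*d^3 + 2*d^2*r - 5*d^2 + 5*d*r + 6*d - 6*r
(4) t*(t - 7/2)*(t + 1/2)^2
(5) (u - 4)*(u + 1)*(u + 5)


(1) = p*(p - 4)*(p - 3)*(p - 2)
(2) = (h + 5)*(h + 7)
(3) = (d - 3)*(d - 1)*(d + 2)*(d - r)
(4) = t^4 - 5*t^3/2 - 13*t^2/4 - 7*t/8
(5) = u^3 + 2*u^2 - 19*u - 20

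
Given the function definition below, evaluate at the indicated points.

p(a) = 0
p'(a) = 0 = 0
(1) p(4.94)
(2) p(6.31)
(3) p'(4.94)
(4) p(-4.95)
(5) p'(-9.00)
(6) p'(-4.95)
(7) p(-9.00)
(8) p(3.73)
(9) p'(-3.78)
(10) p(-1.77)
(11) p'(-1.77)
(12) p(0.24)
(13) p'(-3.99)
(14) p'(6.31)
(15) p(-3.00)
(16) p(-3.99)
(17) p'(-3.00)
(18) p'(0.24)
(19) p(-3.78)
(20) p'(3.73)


(1) = 0.00
(2) = 0.00
(3) = 0.00
(4) = 0.00
(5) = 0.00
(6) = 0.00
(7) = 0.00
(8) = 0.00
(9) = 0.00
(10) = 0.00
(11) = 0.00
(12) = 0.00
(13) = 0.00
(14) = 0.00
(15) = 0.00
(16) = 0.00
(17) = 0.00
(18) = 0.00
(19) = 0.00
(20) = 0.00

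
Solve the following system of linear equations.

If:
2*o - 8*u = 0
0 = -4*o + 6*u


Then:
o = 0
u = 0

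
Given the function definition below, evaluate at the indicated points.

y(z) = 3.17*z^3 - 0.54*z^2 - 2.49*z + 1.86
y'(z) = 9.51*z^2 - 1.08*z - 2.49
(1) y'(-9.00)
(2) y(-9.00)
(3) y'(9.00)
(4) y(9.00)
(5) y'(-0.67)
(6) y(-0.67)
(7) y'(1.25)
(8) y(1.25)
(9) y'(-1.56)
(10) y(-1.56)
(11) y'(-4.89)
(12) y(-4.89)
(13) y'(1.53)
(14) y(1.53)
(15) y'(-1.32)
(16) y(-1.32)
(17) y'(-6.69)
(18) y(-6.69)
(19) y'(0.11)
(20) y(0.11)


(1) = 777.54
(2) = -2330.40
(3) = 758.10
(4) = 2246.64
(5) = 2.50
(6) = 2.33
(7) = 11.02
(8) = 4.10
(9) = 22.34
(10) = -7.60
(11) = 230.20
(12) = -369.55
(13) = 18.12
(14) = 8.14
(15) = 15.51
(16) = -3.08
(17) = 430.37
(18) = -954.81
(19) = -2.49
(20) = 1.58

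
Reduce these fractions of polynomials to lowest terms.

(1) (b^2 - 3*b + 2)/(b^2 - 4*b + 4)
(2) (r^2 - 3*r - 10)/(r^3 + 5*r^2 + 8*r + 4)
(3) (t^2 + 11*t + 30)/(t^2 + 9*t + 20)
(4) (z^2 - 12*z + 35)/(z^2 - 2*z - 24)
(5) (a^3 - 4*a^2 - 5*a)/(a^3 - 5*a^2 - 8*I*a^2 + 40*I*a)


(1) = (b - 1)/(b - 2)
(2) = (r - 5)/(r^2 + 3*r + 2)
(3) = (t + 6)/(t + 4)
(4) = (z^2 - 12*z + 35)/(z^2 - 2*z - 24)
(5) = (a + 1)/(a - 8*I)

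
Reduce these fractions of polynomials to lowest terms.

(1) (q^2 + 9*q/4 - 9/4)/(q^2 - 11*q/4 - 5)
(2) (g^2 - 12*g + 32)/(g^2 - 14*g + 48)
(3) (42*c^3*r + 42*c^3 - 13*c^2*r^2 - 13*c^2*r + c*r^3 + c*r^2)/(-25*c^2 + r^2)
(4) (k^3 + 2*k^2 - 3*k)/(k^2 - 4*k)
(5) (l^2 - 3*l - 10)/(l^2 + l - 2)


(1) = (4*q^2 + 9*q - 9)/(4*q^2 - 11*q - 20)
(2) = (g - 4)/(g - 6)
(3) = (42*c^3*r + 42*c^3 - 13*c^2*r^2 - 13*c^2*r + c*r^3 + c*r^2)/(-25*c^2 + r^2)
(4) = (k^2 + 2*k - 3)/(k - 4)
(5) = (l - 5)/(l - 1)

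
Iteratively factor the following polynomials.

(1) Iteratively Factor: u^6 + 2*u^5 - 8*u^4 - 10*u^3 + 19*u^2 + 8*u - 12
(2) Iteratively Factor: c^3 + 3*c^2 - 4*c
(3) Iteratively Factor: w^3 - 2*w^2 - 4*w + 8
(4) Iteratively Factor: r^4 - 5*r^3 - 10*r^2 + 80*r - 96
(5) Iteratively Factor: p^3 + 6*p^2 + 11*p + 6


(1) = (u + 2)*(u^5 - 8*u^3 + 6*u^2 + 7*u - 6) = (u - 1)*(u + 2)*(u^4 + u^3 - 7*u^2 - u + 6) = (u - 1)*(u + 1)*(u + 2)*(u^3 - 7*u + 6) = (u - 1)^2*(u + 1)*(u + 2)*(u^2 + u - 6) = (u - 1)^2*(u + 1)*(u + 2)*(u + 3)*(u - 2)
(2) = (c + 4)*(c^2 - c) = c*(c + 4)*(c - 1)
(3) = (w + 2)*(w^2 - 4*w + 4) = (w - 2)*(w + 2)*(w - 2)
(4) = (r - 2)*(r^3 - 3*r^2 - 16*r + 48) = (r - 2)*(r + 4)*(r^2 - 7*r + 12) = (r - 4)*(r - 2)*(r + 4)*(r - 3)
(5) = (p + 3)*(p^2 + 3*p + 2) = (p + 1)*(p + 3)*(p + 2)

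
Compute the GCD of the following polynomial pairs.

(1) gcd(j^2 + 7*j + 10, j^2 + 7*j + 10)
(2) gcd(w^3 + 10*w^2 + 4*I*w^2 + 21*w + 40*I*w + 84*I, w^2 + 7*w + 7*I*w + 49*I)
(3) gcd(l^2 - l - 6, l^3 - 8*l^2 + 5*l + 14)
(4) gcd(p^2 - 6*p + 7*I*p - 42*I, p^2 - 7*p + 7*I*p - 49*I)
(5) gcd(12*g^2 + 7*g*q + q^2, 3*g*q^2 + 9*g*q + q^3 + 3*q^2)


(1) = j^2 + 7*j + 10
(2) = gcd((w + 3)*(w + 7)*(w + 4*I), (w + 7)*(w + 7*I)) = w + 7
(3) = gcd((l - 3)*(l + 2), (l - 7)*(l - 2)*(l + 1)) = 1
(4) = p + 7*I
(5) = gcd((3*g + q)*(4*g + q), q*(3*g + q)*(q + 3)) = 3*g + q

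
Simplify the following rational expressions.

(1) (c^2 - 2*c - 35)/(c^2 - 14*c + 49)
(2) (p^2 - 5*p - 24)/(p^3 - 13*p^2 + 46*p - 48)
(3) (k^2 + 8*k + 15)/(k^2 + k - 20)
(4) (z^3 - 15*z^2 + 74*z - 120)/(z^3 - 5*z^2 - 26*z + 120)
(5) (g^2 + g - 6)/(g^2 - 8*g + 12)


(1) = (c + 5)/(c - 7)
(2) = (p + 3)/(p^2 - 5*p + 6)
(3) = (k + 3)/(k - 4)
(4) = (z - 5)/(z + 5)
(5) = (g + 3)/(g - 6)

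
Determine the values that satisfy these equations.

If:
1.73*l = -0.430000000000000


Then:
l = -0.25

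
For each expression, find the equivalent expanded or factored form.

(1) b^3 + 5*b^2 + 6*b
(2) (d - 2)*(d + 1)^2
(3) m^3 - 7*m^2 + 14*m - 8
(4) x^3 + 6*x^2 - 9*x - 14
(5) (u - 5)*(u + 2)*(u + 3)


(1) = b*(b + 2)*(b + 3)
(2) = d^3 - 3*d - 2
(3) = (m - 4)*(m - 2)*(m - 1)
(4) = (x - 2)*(x + 1)*(x + 7)
(5) = u^3 - 19*u - 30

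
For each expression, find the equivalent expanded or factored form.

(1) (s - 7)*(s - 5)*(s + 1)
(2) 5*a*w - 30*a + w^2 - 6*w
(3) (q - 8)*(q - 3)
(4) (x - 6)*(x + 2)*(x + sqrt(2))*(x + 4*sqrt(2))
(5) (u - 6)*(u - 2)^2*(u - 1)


(1) = s^3 - 11*s^2 + 23*s + 35
(2) = (5*a + w)*(w - 6)
(3) = q^2 - 11*q + 24
(4) = x^4 - 4*x^3 + 5*sqrt(2)*x^3 - 20*sqrt(2)*x^2 - 4*x^2 - 60*sqrt(2)*x - 32*x - 96
(5) = u^4 - 11*u^3 + 38*u^2 - 52*u + 24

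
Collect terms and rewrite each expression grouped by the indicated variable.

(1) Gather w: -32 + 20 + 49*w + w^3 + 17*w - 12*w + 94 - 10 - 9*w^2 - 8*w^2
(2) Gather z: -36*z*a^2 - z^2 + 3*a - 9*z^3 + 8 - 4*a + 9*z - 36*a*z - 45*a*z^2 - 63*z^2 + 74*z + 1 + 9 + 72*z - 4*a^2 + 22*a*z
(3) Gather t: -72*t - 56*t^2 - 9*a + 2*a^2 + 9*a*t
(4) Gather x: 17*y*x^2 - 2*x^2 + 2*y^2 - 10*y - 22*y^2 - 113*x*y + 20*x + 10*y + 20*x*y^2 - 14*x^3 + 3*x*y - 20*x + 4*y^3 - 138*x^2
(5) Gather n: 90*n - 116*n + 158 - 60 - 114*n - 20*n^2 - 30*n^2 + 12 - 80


(1) = w^3 - 17*w^2 + 54*w + 72
(2) = -4*a^2 - a - 9*z^3 + z^2*(-45*a - 64) + z*(-36*a^2 - 14*a + 155) + 18
(3) = 2*a^2 - 9*a - 56*t^2 + t*(9*a - 72)
(4) = -14*x^3 + x^2*(17*y - 140) + x*(20*y^2 - 110*y) + 4*y^3 - 20*y^2
(5) = -50*n^2 - 140*n + 30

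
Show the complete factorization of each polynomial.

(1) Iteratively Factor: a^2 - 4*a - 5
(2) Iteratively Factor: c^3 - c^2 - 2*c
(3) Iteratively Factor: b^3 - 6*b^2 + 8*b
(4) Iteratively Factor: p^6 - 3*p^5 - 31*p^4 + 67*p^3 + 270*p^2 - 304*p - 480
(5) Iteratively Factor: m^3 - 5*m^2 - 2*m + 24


(1) = (a + 1)*(a - 5)
(2) = (c + 1)*(c^2 - 2*c) = (c - 2)*(c + 1)*(c)
(3) = (b - 2)*(b^2 - 4*b) = (b - 4)*(b - 2)*(b)
(4) = (p - 5)*(p^5 + 2*p^4 - 21*p^3 - 38*p^2 + 80*p + 96) = (p - 5)*(p + 3)*(p^4 - p^3 - 18*p^2 + 16*p + 32) = (p - 5)*(p - 4)*(p + 3)*(p^3 + 3*p^2 - 6*p - 8) = (p - 5)*(p - 4)*(p + 1)*(p + 3)*(p^2 + 2*p - 8) = (p - 5)*(p - 4)*(p - 2)*(p + 1)*(p + 3)*(p + 4)
(5) = (m + 2)*(m^2 - 7*m + 12) = (m - 4)*(m + 2)*(m - 3)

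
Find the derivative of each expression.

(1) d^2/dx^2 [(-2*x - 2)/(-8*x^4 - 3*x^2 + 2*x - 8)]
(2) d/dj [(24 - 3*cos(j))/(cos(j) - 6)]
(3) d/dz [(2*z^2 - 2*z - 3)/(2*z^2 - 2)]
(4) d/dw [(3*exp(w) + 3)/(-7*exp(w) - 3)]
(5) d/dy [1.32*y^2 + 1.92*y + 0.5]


(1) = 4*(4*(x + 1)*(16*x^3 + 3*x - 1)^2 + (-32*x^3 - 6*x - 3*(x + 1)*(16*x^2 + 1) + 2)*(8*x^4 + 3*x^2 - 2*x + 8))/(8*x^4 + 3*x^2 - 2*x + 8)^3
(2) = 6*sin(j)/(cos(j) - 6)^2
(3) = (z^2 + z + 1)/(z^4 - 2*z^2 + 1)
(4) = 12*exp(w)/(7*exp(w) + 3)^2
(5) = 2.64*y + 1.92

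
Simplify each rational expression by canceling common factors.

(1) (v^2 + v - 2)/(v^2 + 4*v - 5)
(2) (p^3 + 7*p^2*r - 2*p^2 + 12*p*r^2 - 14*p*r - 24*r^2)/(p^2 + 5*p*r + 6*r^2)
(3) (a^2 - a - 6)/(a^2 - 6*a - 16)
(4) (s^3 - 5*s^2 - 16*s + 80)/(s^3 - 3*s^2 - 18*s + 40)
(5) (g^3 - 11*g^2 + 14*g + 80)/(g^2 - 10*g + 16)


(1) = (v + 2)/(v + 5)
(2) = (p^2 + 4*p*r - 2*p - 8*r)/(p + 2*r)
(3) = (a - 3)/(a - 8)
(4) = (s - 4)/(s - 2)
(5) = (g^2 - 3*g - 10)/(g - 2)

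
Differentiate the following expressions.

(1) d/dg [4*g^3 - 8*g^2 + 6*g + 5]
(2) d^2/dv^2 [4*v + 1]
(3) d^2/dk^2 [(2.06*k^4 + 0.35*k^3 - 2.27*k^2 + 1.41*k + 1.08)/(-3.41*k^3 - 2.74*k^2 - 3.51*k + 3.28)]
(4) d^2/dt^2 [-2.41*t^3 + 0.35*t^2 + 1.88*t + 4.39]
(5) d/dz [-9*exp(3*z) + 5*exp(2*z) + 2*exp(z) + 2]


(1) = 12*g^2 - 16*g + 6
(2) = 0
(3) = (77.713334*k^6 - 330.353808*k^5 - 480.935286*k^4 + 527.464204*k^3 - 434.820936*k^2 - 233.422608*k - 29.646728)/(39.651821*k^9 + 95.582982*k^8 + 199.246641*k^7 + 102.922324*k^6 + 21.211539*k^5 - 208.15545*k^4 - 35.968449*k^3 - 32.795736*k^2 + 113.285952*k - 35.287552)
(4) = 0.7 - 14.46*t
(5) = (-27*exp(2*z) + 10*exp(z) + 2)*exp(z)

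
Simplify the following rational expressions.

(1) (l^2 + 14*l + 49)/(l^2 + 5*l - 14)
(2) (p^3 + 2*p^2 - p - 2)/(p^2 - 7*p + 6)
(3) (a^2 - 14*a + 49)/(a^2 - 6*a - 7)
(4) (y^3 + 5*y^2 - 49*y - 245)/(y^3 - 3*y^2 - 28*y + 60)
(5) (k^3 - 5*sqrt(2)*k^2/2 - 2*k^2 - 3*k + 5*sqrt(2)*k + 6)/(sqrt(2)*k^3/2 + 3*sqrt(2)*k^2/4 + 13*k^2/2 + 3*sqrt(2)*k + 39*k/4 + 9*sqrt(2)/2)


(1) = (l + 7)/(l - 2)
(2) = (p^2 + 3*p + 2)/(p - 6)
(3) = (a - 7)/(a + 1)
(4) = (y^2 - 49)/(y^2 - 8*y + 12)
(5) = (8*k^2 + k*(-24*sqrt(2) - 16) + 48*sqrt(2))/(4*sqrt(2)*k^2 + k*(6*sqrt(2) + 48) + 72)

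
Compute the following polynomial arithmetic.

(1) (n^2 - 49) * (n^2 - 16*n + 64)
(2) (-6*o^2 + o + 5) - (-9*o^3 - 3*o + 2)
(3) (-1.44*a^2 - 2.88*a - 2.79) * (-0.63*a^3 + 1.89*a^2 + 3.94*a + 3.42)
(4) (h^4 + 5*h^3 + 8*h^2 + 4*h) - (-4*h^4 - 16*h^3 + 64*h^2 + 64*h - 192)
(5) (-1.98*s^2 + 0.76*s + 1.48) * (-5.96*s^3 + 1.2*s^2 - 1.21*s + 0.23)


(1) = n^4 - 16*n^3 + 15*n^2 + 784*n - 3136
(2) = 9*o^3 - 6*o^2 + 4*o + 3
(3) = 0.9072*a^5 - 0.9072*a^4 - 9.3591*a^3 - 21.5451*a^2 - 20.8422*a - 9.5418
(4) = 5*h^4 + 21*h^3 - 56*h^2 - 60*h + 192
(5) = 11.8008*s^5 - 6.9056*s^4 - 5.513*s^3 + 0.401*s^2 - 1.616*s + 0.3404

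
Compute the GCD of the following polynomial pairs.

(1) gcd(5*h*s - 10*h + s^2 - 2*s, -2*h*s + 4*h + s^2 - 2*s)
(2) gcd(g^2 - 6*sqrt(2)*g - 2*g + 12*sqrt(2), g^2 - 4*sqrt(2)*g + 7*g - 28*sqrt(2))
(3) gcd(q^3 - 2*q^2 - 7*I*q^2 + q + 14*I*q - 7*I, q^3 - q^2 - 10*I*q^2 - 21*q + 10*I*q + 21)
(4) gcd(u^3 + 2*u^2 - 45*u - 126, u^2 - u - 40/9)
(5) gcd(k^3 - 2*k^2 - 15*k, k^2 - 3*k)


(1) = s - 2
(2) = gcd((g - 2)*(g - 6*sqrt(2)), (g + 7)*(g - 4*sqrt(2))) = 1
(3) = gcd((q - 1)^2*(q - 7*I), (q - 1)*(q - 7*I)*(q - 3*I)) = q^2 + q*(-1 - 7*I) + 7*I
(4) = gcd((u - 7)*(u + 3)*(u + 6), (u - 8/3)*(u + 5/3)) = 1
(5) = k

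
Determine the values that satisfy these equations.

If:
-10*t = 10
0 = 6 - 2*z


Then:
t = -1
z = 3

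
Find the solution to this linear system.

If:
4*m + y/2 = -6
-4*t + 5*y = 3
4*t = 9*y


Then:
m = -45/32
t = -27/16
y = -3/4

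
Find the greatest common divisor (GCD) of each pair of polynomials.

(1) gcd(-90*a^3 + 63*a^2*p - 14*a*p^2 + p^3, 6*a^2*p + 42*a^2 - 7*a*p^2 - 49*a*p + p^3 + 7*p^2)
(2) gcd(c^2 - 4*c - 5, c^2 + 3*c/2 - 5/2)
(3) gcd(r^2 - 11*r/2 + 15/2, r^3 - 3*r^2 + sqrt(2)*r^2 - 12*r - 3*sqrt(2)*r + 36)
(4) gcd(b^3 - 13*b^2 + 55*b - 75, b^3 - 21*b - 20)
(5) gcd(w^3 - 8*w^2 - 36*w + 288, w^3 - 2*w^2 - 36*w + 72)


(1) = -6*a + p
(2) = 1
(3) = r - 3
(4) = b - 5
(5) = w^2 - 36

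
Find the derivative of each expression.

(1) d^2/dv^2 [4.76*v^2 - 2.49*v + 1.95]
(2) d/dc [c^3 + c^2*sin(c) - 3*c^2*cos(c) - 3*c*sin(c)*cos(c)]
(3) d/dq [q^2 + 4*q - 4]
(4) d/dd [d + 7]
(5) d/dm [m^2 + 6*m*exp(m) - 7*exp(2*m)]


(1) = 9.52000000000000
(2) = 3*c^2*sin(c) + c^2*cos(c) + 3*c^2 + 2*c*sin(c) - 6*c*cos(c) - 3*c*cos(2*c) - 3*sin(2*c)/2
(3) = 2*q + 4
(4) = 1
(5) = 6*m*exp(m) + 2*m - 14*exp(2*m) + 6*exp(m)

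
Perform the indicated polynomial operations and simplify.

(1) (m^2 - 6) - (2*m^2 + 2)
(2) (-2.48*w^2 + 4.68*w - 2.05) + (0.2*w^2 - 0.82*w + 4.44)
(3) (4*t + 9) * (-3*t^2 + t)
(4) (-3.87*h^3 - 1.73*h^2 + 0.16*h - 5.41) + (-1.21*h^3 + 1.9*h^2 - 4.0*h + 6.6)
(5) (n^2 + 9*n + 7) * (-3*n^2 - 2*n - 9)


(1) = -m^2 - 8
(2) = -2.28*w^2 + 3.86*w + 2.39
(3) = -12*t^3 - 23*t^2 + 9*t
(4) = -5.08*h^3 + 0.17*h^2 - 3.84*h + 1.19
(5) = -3*n^4 - 29*n^3 - 48*n^2 - 95*n - 63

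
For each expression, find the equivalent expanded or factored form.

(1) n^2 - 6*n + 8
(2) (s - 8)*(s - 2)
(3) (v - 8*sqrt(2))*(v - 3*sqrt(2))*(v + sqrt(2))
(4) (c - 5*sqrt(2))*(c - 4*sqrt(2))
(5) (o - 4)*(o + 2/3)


(1) = (n - 4)*(n - 2)
(2) = s^2 - 10*s + 16
(3) = v^3 - 10*sqrt(2)*v^2 + 26*v + 48*sqrt(2)
(4) = c^2 - 9*sqrt(2)*c + 40
(5) = o^2 - 10*o/3 - 8/3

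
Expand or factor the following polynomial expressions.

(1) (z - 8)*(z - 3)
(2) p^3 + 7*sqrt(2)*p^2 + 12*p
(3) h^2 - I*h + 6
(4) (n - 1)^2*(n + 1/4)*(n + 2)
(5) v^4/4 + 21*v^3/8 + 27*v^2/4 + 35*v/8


(1) = z^2 - 11*z + 24
(2) = p*(p + sqrt(2))*(p + 6*sqrt(2))
(3) = (h - 3*I)*(h + 2*I)
(4) = n^4 + n^3/4 - 3*n^2 + 5*n/4 + 1/2
(5) = v*(v/4 + 1/4)*(v + 5/2)*(v + 7)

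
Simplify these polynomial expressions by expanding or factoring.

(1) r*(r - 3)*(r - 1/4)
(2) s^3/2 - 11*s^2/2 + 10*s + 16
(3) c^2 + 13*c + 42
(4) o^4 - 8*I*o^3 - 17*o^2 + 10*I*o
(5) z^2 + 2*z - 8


(1) = r^3 - 13*r^2/4 + 3*r/4
(2) = (s/2 + 1/2)*(s - 8)*(s - 4)
(3) = (c + 6)*(c + 7)
(4) = o*(o - 5*I)*(o - 2*I)*(o - I)
(5) = (z - 2)*(z + 4)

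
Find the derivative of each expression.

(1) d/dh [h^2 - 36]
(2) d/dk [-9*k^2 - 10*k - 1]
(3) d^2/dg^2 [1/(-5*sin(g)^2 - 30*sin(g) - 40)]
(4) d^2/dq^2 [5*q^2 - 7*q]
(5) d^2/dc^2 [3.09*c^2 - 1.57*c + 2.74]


(1) = 2*h
(2) = -18*k - 10
(3) = 2*(2*sin(g)^4 + 9*sin(g)^3 - sin(g)^2 - 42*sin(g) - 28)/(5*(sin(g)^2 + 6*sin(g) + 8)^3)
(4) = 10
(5) = 6.18000000000000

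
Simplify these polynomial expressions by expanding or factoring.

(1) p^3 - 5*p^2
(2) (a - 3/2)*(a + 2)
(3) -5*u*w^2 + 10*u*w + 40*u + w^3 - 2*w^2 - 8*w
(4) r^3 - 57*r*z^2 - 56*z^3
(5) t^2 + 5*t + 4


(1) = p^2*(p - 5)
(2) = a^2 + a/2 - 3
(3) = (-5*u + w)*(w - 4)*(w + 2)
(4) = (r - 8*z)*(r + z)*(r + 7*z)
(5) = (t + 1)*(t + 4)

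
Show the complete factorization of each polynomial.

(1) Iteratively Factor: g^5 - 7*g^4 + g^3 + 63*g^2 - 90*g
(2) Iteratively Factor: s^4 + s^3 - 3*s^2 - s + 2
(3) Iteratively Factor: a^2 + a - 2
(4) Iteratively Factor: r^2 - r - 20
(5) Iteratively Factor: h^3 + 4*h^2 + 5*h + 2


(1) = (g - 2)*(g^4 - 5*g^3 - 9*g^2 + 45*g) = (g - 3)*(g - 2)*(g^3 - 2*g^2 - 15*g) = (g - 5)*(g - 3)*(g - 2)*(g^2 + 3*g) = g*(g - 5)*(g - 3)*(g - 2)*(g + 3)
(2) = (s + 2)*(s^3 - s^2 - s + 1) = (s + 1)*(s + 2)*(s^2 - 2*s + 1) = (s - 1)*(s + 1)*(s + 2)*(s - 1)
(3) = (a + 2)*(a - 1)
(4) = (r + 4)*(r - 5)
(5) = (h + 1)*(h^2 + 3*h + 2) = (h + 1)*(h + 2)*(h + 1)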